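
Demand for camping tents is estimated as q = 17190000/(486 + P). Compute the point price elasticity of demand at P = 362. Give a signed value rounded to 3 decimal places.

dq/dP = −17190000/(486 + P)² = -23.9047. At P = 362, q = 20271.2.
Ed = (dq/dP)·(P/q) = (-23.9047) × (362/20271.2) = -0.42688…

-0.427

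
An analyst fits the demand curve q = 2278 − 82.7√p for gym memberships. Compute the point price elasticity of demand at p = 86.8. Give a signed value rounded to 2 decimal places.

-0.26

dq/dp = −82.7/(2√p) = -4.43829. At p = 86.8, q = 1507.51.
Ed = (dq/dp)·(p/q) = (-4.43829) × (86.8/1507.51) = -0.2555…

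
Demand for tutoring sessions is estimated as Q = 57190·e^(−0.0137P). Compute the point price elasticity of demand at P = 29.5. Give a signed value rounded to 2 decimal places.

dQ/dP = −0.0137·Q = -523.023. At P = 29.5, Q = 38176.8.
Ed = (dQ/dP)·(P/Q) = (-523.023) × (29.5/38176.8) = -0.4041…

-0.40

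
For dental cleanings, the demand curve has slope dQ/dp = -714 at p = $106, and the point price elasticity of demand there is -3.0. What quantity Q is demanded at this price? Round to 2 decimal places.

25228.00

Ed = (dQ/dp)·(p/Q) ⇒ Q = (dQ/dp)·p/Ed = (-714)·106/(-3.0) = 25228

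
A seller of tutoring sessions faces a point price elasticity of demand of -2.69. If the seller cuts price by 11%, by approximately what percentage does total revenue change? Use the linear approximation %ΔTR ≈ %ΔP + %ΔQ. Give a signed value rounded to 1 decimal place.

+18.6%

%ΔQ ≈ Ed × %ΔP = (-2.69) × (-11%) = +29.5900%
%ΔTR ≈ %ΔP + %ΔQ = (-11%) + (+29.5900%) = +18.5900%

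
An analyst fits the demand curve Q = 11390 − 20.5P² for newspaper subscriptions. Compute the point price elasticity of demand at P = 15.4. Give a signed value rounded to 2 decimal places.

-1.49

dQ/dP = −2·20.5·P = -631.4. At P = 15.4, Q = 6528.22.
Ed = (dQ/dP)·(P/Q) = (-631.4) × (15.4/6528.22) = -1.4894…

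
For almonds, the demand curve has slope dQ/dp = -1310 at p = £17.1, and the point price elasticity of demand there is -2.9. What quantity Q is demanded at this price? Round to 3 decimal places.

Ed = (dQ/dp)·(p/Q) ⇒ Q = (dQ/dp)·p/Ed = (-1310)·17.1/(-2.9) = 7724.48275…

7724.483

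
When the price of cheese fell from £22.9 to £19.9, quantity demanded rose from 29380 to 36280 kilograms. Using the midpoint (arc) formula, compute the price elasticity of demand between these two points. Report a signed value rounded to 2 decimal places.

-1.50

%ΔQ = (36280 − 29380) / [(29380 + 36280)/2] = 6900/32830 = 0.210173…
%ΔP = (19.9 − 22.9) / [(22.9 + 19.9)/2] = -3/21.4 = -0.140186…
Arc Ed = %ΔQ / %ΔP = (6900/32830) / (-3/21.4) = -1.4992…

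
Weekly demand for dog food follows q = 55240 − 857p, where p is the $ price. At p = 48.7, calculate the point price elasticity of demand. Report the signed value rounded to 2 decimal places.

-3.09

dq/dp = −857. At p = 48.7, q = 55240 − 857(48.7) = 13504.1.
Ed = (dq/dp)·(p/q) = −857 × (48.7/13504.1) = -3.0906…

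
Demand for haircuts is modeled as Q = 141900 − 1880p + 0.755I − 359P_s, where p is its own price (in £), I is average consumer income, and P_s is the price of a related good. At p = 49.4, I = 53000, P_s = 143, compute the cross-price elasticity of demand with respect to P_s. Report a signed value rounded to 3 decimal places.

At the given values, Q = 141900 − 1880(49.4) + 0.755(53000) − 359(143) = 37706.
∂Q/∂P_s = -359.
E = (-359) × (143/37706) = -1.36150…

-1.362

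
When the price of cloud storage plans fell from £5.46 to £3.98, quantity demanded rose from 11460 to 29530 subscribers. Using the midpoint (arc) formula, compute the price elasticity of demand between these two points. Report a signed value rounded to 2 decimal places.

-2.81

%ΔQ = (29530 − 11460) / [(11460 + 29530)/2] = 18070/20495 = 0.881678…
%ΔP = (3.98 − 5.46) / [(5.46 + 3.98)/2] = -1.48/4.72 = -0.313559…
Arc Ed = %ΔQ / %ΔP = (18070/20495) / (-1.48/4.72) = -2.8118…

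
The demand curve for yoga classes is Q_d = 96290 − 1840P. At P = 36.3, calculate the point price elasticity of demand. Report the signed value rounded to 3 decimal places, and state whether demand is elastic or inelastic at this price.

-2.264; elastic

dQ_d/dP = −1840. At P = 36.3, Q_d = 96290 − 1840(36.3) = 29498.
Ed = (dQ_d/dP)·(P/Q_d) = −1840 × (36.3/29498) = -2.26428…
|Ed| = 2.264 > 1, so demand is elastic.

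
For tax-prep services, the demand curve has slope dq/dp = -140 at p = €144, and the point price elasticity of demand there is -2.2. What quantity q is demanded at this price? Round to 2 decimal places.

Ed = (dq/dp)·(p/q) ⇒ q = (dq/dp)·p/Ed = (-140)·144/(-2.2) = 9163.6363…

9163.64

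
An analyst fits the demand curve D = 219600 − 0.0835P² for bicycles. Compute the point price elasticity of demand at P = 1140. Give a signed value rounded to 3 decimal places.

dD/dP = −2·0.0835·P = -190.38. At P = 1140, D = 111083.4.
Ed = (dD/dP)·(P/D) = (-190.38) × (1140/111083.4) = -1.95378…

-1.954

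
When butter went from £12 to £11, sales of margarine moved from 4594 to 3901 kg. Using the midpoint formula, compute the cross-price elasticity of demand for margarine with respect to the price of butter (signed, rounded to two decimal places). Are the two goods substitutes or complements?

%ΔQ_{margarine} = (3901 − 4594)/avg = -693/4247.5 = -0.163154…
%ΔP_{butter} = (11 − 12)/avg = -1/11.5 = -0.086956…
E_cross = (-693/4247.5) / (-1/11.5) = 1.8762…
E_cross > 0 ⇒ the goods are substitutes.

1.88; substitutes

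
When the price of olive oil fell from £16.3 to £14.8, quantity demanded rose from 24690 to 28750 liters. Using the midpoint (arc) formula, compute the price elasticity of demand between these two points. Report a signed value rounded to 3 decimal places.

%ΔQ = (28750 − 24690) / [(24690 + 28750)/2] = 4060/26720 = 0.151946…
%ΔP = (14.8 − 16.3) / [(16.3 + 14.8)/2] = -1.5/15.55 = -0.096463…
Arc Ed = %ΔQ / %ΔP = (4060/26720) / (-1.5/15.55) = -1.57517…

-1.575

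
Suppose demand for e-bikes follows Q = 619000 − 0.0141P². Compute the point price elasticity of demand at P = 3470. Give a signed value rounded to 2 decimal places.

-0.76

dQ/dP = −2·0.0141·P = -97.854. At P = 3470, Q = 449223.31.
Ed = (dQ/dP)·(P/Q) = (-97.854) × (3470/449223.31) = -0.7558…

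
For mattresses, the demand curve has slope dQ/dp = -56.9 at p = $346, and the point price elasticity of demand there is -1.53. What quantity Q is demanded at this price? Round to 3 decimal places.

Ed = (dQ/dp)·(p/Q) ⇒ Q = (dQ/dp)·p/Ed = (-56.9)·346/(-1.53) = 12867.58169…

12867.582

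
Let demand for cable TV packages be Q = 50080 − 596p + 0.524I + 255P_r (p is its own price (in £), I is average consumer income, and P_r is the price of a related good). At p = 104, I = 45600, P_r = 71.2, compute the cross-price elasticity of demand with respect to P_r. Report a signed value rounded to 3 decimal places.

0.602

At the given values, Q = 50080 − 596(104) + 0.524(45600) + 255(71.2) = 30146.4.
∂Q/∂P_r = 255.
E = (255) × (71.2/30146.4) = 0.60226…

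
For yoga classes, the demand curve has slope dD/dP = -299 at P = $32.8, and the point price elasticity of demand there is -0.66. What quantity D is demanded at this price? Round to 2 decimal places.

14859.39

Ed = (dD/dP)·(P/D) ⇒ D = (dD/dP)·P/Ed = (-299)·32.8/(-0.66) = 14859.3939…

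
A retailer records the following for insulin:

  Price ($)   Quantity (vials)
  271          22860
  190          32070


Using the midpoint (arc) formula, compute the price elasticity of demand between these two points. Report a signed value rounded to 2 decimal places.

%ΔQ = (32070 − 22860) / [(22860 + 32070)/2] = 9210/27465 = 0.335335…
%ΔP = (190 − 271) / [(271 + 190)/2] = -81/230.5 = -0.351409…
Arc Ed = %ΔQ / %ΔP = (9210/27465) / (-81/230.5) = -0.9542…

-0.95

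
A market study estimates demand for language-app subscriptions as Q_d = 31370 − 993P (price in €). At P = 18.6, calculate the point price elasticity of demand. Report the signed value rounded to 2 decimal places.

-1.43

dQ_d/dP = −993. At P = 18.6, Q_d = 31370 − 993(18.6) = 12900.2.
Ed = (dQ_d/dP)·(P/Q_d) = −993 × (18.6/12900.2) = -1.4317…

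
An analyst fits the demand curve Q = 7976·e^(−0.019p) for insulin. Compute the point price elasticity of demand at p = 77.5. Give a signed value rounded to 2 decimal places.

dQ/dp = −0.019·Q = -34.7568. At p = 77.5, Q = 1829.31.
Ed = (dQ/dp)·(p/Q) = (-34.7568) × (77.5/1829.31) = -1.4725

-1.47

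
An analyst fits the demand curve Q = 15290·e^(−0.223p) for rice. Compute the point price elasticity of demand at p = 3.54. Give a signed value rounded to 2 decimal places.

-0.79

dQ/dp = −0.223·Q = -1548.36. At p = 3.54, Q = 6943.31.
Ed = (dQ/dp)·(p/Q) = (-1548.36) × (3.54/6943.31) = -0.7894…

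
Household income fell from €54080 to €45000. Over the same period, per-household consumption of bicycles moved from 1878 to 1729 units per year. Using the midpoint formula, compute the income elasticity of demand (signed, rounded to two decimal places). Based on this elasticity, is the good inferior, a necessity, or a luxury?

%ΔQ = (1729 − 1878)/[( 1878 + 1729)/2] = -149/1803.5 = -0.082617…
%ΔIncome = (45000 − 54080)/[( 54080 + 45000)/2] = -9080/49540 = -0.183286…
E_income = (-149/1803.5) / (-9080/49540) = 0.4507…
0 < E_income < 1 ⇒ normal good, necessity.

0.45; necessity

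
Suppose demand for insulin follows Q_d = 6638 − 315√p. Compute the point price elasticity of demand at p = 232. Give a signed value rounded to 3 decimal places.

-1.304

dQ_d/dp = −315/(2√p) = -10.3404. At p = 232, Q_d = 1840.06.
Ed = (dQ_d/dp)·(p/Q_d) = (-10.3404) × (232/1840.06) = -1.30374…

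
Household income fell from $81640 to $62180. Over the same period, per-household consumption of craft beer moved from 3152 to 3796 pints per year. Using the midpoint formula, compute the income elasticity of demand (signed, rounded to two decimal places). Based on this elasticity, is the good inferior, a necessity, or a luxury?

-0.69; inferior

%ΔQ = (3796 − 3152)/[( 3152 + 3796)/2] = 644/3474 = 0.185377…
%ΔIncome = (62180 − 81640)/[( 81640 + 62180)/2] = -19460/71910 = -0.270616…
E_income = (644/3474) / (-19460/71910) = -0.6850…
E_income < 0 ⇒ inferior good.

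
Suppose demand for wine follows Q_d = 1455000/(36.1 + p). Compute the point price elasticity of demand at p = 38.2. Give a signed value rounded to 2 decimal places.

-0.51

dQ_d/dp = −1455000/(36.1 + p)² = -263.564. At p = 38.2, Q_d = 19582.8.
Ed = (dQ_d/dp)·(p/Q_d) = (-263.564) × (38.2/19582.8) = -0.5141…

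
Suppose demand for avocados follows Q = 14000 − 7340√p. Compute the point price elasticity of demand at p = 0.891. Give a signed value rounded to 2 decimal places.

-0.49

dQ/dp = −7340/(2√p) = -3888.01. At p = 0.891, Q = 7071.57.
Ed = (dQ/dp)·(p/Q) = (-3888.01) × (0.891/7071.57) = -0.4898…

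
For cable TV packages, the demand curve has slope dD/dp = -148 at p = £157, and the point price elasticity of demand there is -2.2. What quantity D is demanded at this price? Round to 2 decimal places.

Ed = (dD/dp)·(p/D) ⇒ D = (dD/dp)·p/Ed = (-148)·157/(-2.2) = 10561.8181…

10561.82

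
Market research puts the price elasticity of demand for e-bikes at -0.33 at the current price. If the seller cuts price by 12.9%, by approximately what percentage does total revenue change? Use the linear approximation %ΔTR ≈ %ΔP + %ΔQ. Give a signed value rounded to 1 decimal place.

%ΔQ ≈ Ed × %ΔP = (-0.33) × (-12.9%) = +4.2570%
%ΔTR ≈ %ΔP + %ΔQ = (-12.9%) + (+4.2570%) = -8.6430%

-8.6%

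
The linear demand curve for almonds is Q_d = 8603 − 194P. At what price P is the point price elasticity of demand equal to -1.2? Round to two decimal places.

24.19

Ed = −194P/(8603 − 194P). Set this equal to -1.2:
194P = 1.2·(8603 − 194P) ⇒ 194P(1 + 1.2) = 1.2·8603
P = 1.2·8603 / (194·2.2) = 24.1883…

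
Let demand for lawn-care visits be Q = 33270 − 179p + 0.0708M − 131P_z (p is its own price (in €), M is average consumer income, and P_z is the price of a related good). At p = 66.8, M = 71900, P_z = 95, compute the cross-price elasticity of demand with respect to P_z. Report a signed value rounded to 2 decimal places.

-0.89

At the given values, Q = 33270 − 179(66.8) + 0.0708(71900) − 131(95) = 13958.32.
∂Q/∂P_z = -131.
E = (-131) × (95/13958.32) = -0.8915…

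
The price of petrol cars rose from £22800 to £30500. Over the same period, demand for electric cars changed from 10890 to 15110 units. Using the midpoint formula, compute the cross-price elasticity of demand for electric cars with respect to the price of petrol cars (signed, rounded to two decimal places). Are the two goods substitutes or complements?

%ΔQ_{electric cars} = (15110 − 10890)/avg = 4220/13000 = 0.324615…
%ΔP_{petrol cars} = (30500 − 22800)/avg = 7700/26650 = 0.288930…
E_cross = (4220/13000) / (7700/26650) = 1.1235…
E_cross > 0 ⇒ the goods are substitutes.

1.12; substitutes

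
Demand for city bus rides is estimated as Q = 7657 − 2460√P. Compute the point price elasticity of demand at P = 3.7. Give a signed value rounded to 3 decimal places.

dQ/dP = −2460/(2√P) = -639.447. At P = 3.7, Q = 2925.1.
Ed = (dQ/dP)·(P/Q) = (-639.447) × (3.7/2925.1) = -0.80884…

-0.809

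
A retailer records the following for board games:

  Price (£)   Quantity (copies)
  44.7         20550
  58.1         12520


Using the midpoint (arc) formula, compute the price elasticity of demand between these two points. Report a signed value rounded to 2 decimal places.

%ΔQ = (12520 − 20550) / [(20550 + 12520)/2] = -8030/16535 = -0.485636…
%ΔP = (58.1 − 44.7) / [(44.7 + 58.1)/2] = 13.4/51.4 = 0.260700…
Arc Ed = %ΔQ / %ΔP = (-8030/16535) / (13.4/51.4) = -1.8628…

-1.86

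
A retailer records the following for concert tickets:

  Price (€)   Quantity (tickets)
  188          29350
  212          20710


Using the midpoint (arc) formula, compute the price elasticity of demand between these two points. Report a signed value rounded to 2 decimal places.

-2.88

%ΔQ = (20710 − 29350) / [(29350 + 20710)/2] = -8640/25030 = -0.345185…
%ΔP = (212 − 188) / [(188 + 212)/2] = 24/200 = 0.12
Arc Ed = %ΔQ / %ΔP = (-8640/25030) / (24/200) = -2.8765…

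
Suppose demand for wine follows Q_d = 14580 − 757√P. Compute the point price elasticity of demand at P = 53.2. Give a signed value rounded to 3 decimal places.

dQ_d/dP = −757/(2√P) = -51.8932. At P = 53.2, Q_d = 9058.57.
Ed = (dQ_d/dP)·(P/Q_d) = (-51.8932) × (53.2/9058.57) = -0.30476…

-0.305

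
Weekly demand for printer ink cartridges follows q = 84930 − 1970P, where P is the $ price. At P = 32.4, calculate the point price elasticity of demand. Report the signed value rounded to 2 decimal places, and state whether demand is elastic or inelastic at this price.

-3.02; elastic

dq/dP = −1970. At P = 32.4, q = 84930 − 1970(32.4) = 21102.
Ed = (dq/dP)·(P/q) = −1970 × (32.4/21102) = -3.0247…
|Ed| = 3.02 > 1, so demand is elastic.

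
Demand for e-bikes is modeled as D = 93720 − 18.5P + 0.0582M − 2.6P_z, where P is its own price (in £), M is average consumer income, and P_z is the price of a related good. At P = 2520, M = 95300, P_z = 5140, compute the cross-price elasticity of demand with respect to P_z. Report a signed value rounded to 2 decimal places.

-0.34

At the given values, D = 93720 − 18.5(2520) + 0.0582(95300) − 2.6(5140) = 39282.46.
∂D/∂P_z = -2.6.
E = (-2.6) × (5140/39282.46) = -0.3402…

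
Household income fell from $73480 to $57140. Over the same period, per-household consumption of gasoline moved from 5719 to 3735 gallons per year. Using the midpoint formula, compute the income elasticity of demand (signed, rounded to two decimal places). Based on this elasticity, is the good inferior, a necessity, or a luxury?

1.68; luxury

%ΔQ = (3735 − 5719)/[( 5719 + 3735)/2] = -1984/4727 = -0.419716…
%ΔIncome = (57140 − 73480)/[( 73480 + 57140)/2] = -16340/65310 = -0.250191…
E_income = (-1984/4727) / (-16340/65310) = 1.6775…
E_income > 1 ⇒ normal good, luxury.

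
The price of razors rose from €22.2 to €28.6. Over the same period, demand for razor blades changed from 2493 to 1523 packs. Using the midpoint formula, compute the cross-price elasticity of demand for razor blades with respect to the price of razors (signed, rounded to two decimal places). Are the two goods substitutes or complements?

%ΔQ_{razor blades} = (1523 − 2493)/avg = -970/2008 = -0.483067…
%ΔP_{razors} = (28.6 − 22.2)/avg = 6.4/25.4 = 0.251968…
E_cross = (-970/2008) / (6.4/25.4) = -1.9171…
E_cross < 0 ⇒ the goods are complements.

-1.92; complements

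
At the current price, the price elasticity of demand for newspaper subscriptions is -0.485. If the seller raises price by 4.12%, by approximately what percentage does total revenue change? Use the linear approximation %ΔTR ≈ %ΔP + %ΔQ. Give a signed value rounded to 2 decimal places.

%ΔQ ≈ Ed × %ΔP = (-0.485) × (+4.12%) = -1.9982%
%ΔTR ≈ %ΔP + %ΔQ = (+4.12%) + (-1.9982%) = +2.1218%

+2.12%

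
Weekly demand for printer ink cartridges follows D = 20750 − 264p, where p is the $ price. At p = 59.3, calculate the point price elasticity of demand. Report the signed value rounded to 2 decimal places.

dD/dp = −264. At p = 59.3, D = 20750 − 264(59.3) = 5094.8.
Ed = (dD/dp)·(p/D) = −264 × (59.3/5094.8) = -3.0727…

-3.07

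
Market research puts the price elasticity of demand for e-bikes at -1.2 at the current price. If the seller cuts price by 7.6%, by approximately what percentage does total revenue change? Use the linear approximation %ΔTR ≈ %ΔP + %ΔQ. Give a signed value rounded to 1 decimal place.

+1.5%

%ΔQ ≈ Ed × %ΔP = (-1.2) × (-7.6%) = +9.1200%
%ΔTR ≈ %ΔP + %ΔQ = (-7.6%) + (+9.1200%) = +1.5200%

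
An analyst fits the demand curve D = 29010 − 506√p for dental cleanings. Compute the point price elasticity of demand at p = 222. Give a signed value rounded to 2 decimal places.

-0.18

dD/dp = −506/(2√p) = -16.9802. At p = 222, D = 21470.8.
Ed = (dD/dp)·(p/D) = (-16.9802) × (222/21470.8) = -0.1755…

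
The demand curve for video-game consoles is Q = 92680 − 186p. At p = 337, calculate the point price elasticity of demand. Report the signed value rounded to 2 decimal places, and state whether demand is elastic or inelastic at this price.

dQ/dp = −186. At p = 337, Q = 92680 − 186(337) = 29998.
Ed = (dQ/dp)·(p/Q) = −186 × (337/29998) = -2.0895…
|Ed| = 2.09 > 1, so demand is elastic.

-2.09; elastic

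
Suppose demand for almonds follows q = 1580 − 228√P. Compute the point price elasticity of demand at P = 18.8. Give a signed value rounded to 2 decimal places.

-0.84

dq/dP = −228/(2√P) = -26.2921. At P = 18.8, q = 591.416.
Ed = (dq/dP)·(P/q) = (-26.2921) × (18.8/591.416) = -0.8357…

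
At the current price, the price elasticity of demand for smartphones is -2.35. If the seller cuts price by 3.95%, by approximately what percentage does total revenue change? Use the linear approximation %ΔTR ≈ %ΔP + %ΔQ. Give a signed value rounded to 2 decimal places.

%ΔQ ≈ Ed × %ΔP = (-2.35) × (-3.95%) = +9.2825%
%ΔTR ≈ %ΔP + %ΔQ = (-3.95%) + (+9.2825%) = +5.3325%

+5.33%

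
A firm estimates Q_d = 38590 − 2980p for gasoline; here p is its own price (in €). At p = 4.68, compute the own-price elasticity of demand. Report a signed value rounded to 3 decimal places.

At the given values, Q_d = 38590 − 2980(4.68) = 24643.6.
∂Q_d/∂p = −2980.
E = (-2980) × (4.68/24643.6) = -0.56592…

-0.566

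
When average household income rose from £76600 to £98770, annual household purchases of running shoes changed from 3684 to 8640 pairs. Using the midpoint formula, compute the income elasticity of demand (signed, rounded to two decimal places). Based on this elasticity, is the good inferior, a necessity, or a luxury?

%ΔQ = (8640 − 3684)/[( 3684 + 8640)/2] = 4956/6162 = 0.804284…
%ΔIncome = (98770 − 76600)/[( 76600 + 98770)/2] = 22170/87685 = 0.252836…
E_income = (4956/6162) / (22170/87685) = 3.1810…
E_income > 1 ⇒ normal good, luxury.

3.18; luxury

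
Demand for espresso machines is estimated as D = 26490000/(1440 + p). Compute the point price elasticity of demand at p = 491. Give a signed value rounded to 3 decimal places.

dD/dp = −26490000/(1440 + p)² = -7.10424. At p = 491, D = 13718.3.
Ed = (dD/dp)·(p/D) = (-7.10424) × (491/13718.3) = -0.25427…

-0.254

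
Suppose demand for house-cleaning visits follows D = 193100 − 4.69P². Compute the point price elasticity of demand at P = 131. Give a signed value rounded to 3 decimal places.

dD/dP = −2·4.69·P = -1228.78. At P = 131, D = 112614.91.
Ed = (dD/dP)·(P/D) = (-1228.78) × (131/112614.91) = -1.42938…

-1.429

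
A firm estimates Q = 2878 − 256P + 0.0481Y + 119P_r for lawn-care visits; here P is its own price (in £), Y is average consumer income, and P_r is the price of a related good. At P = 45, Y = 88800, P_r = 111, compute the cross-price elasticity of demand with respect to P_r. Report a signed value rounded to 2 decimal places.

At the given values, Q = 2878 − 256(45) + 0.0481(88800) + 119(111) = 8838.28.
∂Q/∂P_r = 119.
E = (119) × (111/8838.28) = 1.4945…

1.49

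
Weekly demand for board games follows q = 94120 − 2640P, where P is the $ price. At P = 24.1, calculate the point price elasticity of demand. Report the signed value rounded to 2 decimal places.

dq/dP = −2640. At P = 24.1, q = 94120 − 2640(24.1) = 30496.
Ed = (dq/dP)·(P/q) = −2640 × (24.1/30496) = -2.0863…

-2.09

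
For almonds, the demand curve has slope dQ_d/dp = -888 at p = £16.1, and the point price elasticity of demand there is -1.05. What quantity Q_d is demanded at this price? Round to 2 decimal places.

Ed = (dQ_d/dp)·(p/Q_d) ⇒ Q_d = (dQ_d/dp)·p/Ed = (-888)·16.1/(-1.05) = 13616

13616.00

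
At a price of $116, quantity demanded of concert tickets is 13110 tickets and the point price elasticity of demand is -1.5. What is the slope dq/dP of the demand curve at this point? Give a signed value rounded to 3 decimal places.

-169.526

Ed = (dq/dP)·(P/q) ⇒ dq/dP = Ed·q/P = (-1.5)·13110/116 = -169.52586…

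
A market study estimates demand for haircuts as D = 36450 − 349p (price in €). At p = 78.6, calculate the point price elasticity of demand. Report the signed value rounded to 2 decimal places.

-3.04

dD/dp = −349. At p = 78.6, D = 36450 − 349(78.6) = 9018.6.
Ed = (dD/dp)·(p/D) = −349 × (78.6/9018.6) = -3.0416…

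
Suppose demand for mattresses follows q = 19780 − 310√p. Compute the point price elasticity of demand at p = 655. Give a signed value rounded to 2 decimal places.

-0.33

dq/dp = −310/(2√p) = -6.05635. At p = 655, q = 11846.2.
Ed = (dq/dp)·(p/q) = (-6.05635) × (655/11846.2) = -0.3348…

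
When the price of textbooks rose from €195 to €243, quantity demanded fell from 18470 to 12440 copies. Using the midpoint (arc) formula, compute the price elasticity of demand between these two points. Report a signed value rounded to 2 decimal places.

-1.78

%ΔQ = (12440 − 18470) / [(18470 + 12440)/2] = -6030/15455 = -0.390164…
%ΔP = (243 − 195) / [(195 + 243)/2] = 48/219 = 0.219178…
Arc Ed = %ΔQ / %ΔP = (-6030/15455) / (48/219) = -1.7801…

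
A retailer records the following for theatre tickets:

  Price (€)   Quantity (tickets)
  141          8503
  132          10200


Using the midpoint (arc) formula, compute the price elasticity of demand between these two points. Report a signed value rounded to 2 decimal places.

%ΔQ = (10200 − 8503) / [(8503 + 10200)/2] = 1697/9351.5 = 0.181468…
%ΔP = (132 − 141) / [(141 + 132)/2] = -9/136.5 = -0.065934…
Arc Ed = %ΔQ / %ΔP = (1697/9351.5) / (-9/136.5) = -2.7522…

-2.75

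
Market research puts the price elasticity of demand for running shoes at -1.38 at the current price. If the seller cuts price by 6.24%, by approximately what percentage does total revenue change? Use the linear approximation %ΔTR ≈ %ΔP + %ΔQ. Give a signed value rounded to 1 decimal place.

+2.4%

%ΔQ ≈ Ed × %ΔP = (-1.38) × (-6.24%) = +8.6112%
%ΔTR ≈ %ΔP + %ΔQ = (-6.24%) + (+8.6112%) = +2.3712%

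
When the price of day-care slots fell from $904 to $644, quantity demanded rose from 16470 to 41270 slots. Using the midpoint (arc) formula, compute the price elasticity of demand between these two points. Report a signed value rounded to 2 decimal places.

%ΔQ = (41270 − 16470) / [(16470 + 41270)/2] = 24800/28870 = 0.859023…
%ΔP = (644 − 904) / [(904 + 644)/2] = -260/774 = -0.335917…
Arc Ed = %ΔQ / %ΔP = (24800/28870) / (-260/774) = -2.5572…

-2.56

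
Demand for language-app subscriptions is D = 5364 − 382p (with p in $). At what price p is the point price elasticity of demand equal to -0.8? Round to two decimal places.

Ed = −382p/(5364 − 382p). Set this equal to -0.8:
382p = 0.8·(5364 − 382p) ⇒ 382p(1 + 0.8) = 0.8·5364
p = 0.8·5364 / (382·1.8) = 6.2408…

6.24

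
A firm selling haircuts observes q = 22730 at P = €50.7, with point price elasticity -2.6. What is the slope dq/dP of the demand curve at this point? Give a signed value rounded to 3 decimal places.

Ed = (dq/dP)·(P/q) ⇒ dq/dP = Ed·q/P = (-2.6)·22730/50.7 = -1165.64102…

-1165.641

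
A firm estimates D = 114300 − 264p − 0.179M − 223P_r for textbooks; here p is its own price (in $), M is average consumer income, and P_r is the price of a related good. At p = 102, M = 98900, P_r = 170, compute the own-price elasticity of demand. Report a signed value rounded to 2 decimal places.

At the given values, D = 114300 − 264(102) − 0.179(98900) − 223(170) = 31758.9.
∂D/∂p = −264.
E = (-264) × (102/31758.9) = -0.8478…

-0.85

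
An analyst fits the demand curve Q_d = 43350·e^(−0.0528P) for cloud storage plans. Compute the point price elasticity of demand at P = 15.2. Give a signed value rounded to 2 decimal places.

dQ_d/dP = −0.0528·Q_d = -1025.83. At P = 15.2, Q_d = 19428.6.
Ed = (dQ_d/dP)·(P/Q_d) = (-1025.83) × (15.2/19428.6) = -0.8025…

-0.80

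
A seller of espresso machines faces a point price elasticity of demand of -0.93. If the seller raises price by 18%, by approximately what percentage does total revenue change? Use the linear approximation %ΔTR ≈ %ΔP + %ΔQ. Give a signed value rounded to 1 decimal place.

+1.3%

%ΔQ ≈ Ed × %ΔP = (-0.93) × (+18%) = -16.7400%
%ΔTR ≈ %ΔP + %ΔQ = (+18%) + (-16.7400%) = +1.2600%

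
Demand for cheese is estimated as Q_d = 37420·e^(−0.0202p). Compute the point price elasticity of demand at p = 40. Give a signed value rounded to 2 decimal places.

-0.81

dQ_d/dp = −0.0202·Q_d = -336.934. At p = 40, Q_d = 16679.9.
Ed = (dQ_d/dp)·(p/Q_d) = (-336.934) × (40/16679.9) = -0.808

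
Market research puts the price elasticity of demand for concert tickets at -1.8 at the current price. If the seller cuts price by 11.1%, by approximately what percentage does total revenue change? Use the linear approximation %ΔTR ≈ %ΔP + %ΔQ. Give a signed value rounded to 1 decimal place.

%ΔQ ≈ Ed × %ΔP = (-1.8) × (-11.1%) = +19.9800%
%ΔTR ≈ %ΔP + %ΔQ = (-11.1%) + (+19.9800%) = +8.8800%

+8.9%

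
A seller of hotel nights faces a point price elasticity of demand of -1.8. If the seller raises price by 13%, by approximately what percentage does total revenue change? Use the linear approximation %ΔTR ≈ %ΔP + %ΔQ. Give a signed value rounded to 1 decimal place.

-10.4%

%ΔQ ≈ Ed × %ΔP = (-1.8) × (+13%) = -23.4000%
%ΔTR ≈ %ΔP + %ΔQ = (+13%) + (-23.4000%) = -10.4000%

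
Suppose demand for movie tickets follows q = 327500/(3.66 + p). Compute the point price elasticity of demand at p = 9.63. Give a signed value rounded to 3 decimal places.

-0.725

dq/dp = −327500/(3.66 + p)² = -1854.22. At p = 9.63, q = 24642.6.
Ed = (dq/dp)·(p/q) = (-1854.22) × (9.63/24642.6) = -0.72460…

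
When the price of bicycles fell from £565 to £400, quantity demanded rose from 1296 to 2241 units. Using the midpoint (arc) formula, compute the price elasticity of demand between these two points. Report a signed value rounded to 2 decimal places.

-1.56

%ΔQ = (2241 − 1296) / [(1296 + 2241)/2] = 945/1768.5 = 0.534351…
%ΔP = (400 − 565) / [(565 + 400)/2] = -165/482.5 = -0.341968…
Arc Ed = %ΔQ / %ΔP = (945/1768.5) / (-165/482.5) = -1.5625…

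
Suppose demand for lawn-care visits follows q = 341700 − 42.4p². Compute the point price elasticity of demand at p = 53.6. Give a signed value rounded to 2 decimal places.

-1.11

dq/dp = −2·42.4·p = -4545.28. At p = 53.6, q = 219886.496.
Ed = (dq/dp)·(p/q) = (-4545.28) × (53.6/219886.496) = -1.1079…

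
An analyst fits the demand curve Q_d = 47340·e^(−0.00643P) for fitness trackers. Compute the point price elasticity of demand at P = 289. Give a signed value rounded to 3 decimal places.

-1.858

dQ_d/dP = −0.00643·Q_d = -47.4682. At P = 289, Q_d = 7382.3.
Ed = (dQ_d/dP)·(P/Q_d) = (-47.4682) × (289/7382.3) = -1.85827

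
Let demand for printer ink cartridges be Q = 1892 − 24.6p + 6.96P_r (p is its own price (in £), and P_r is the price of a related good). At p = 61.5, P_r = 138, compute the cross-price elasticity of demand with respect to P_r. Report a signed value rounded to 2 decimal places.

At the given values, Q = 1892 − 24.6(61.5) + 6.96(138) = 1339.58.
∂Q/∂P_r = 6.96.
E = (6.96) × (138/1339.58) = 0.7170…

0.72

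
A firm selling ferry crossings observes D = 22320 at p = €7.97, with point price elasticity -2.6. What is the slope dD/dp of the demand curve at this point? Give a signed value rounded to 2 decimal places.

Ed = (dD/dp)·(p/D) ⇒ dD/dp = Ed·D/p = (-2.6)·22320/7.97 = -7281.3048…

-7281.30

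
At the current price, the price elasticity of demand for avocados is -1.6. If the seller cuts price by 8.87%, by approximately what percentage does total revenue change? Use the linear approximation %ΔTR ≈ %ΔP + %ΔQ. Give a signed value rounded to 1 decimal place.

+5.3%

%ΔQ ≈ Ed × %ΔP = (-1.6) × (-8.87%) = +14.1920%
%ΔTR ≈ %ΔP + %ΔQ = (-8.87%) + (+14.1920%) = +5.3220%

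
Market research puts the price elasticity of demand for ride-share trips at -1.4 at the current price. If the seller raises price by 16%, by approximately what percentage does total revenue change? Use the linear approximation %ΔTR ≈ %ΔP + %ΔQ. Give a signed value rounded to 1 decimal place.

-6.4%

%ΔQ ≈ Ed × %ΔP = (-1.4) × (+16%) = -22.4000%
%ΔTR ≈ %ΔP + %ΔQ = (+16%) + (-22.4000%) = -6.4000%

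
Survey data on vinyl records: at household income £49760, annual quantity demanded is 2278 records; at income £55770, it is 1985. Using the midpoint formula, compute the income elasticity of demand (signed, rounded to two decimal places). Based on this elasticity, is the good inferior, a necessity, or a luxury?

-1.21; inferior

%ΔQ = (1985 − 2278)/[( 2278 + 1985)/2] = -293/2131.5 = -0.137461…
%ΔIncome = (55770 − 49760)/[( 49760 + 55770)/2] = 6010/52765 = 0.113901…
E_income = (-293/2131.5) / (6010/52765) = -1.2068…
E_income < 0 ⇒ inferior good.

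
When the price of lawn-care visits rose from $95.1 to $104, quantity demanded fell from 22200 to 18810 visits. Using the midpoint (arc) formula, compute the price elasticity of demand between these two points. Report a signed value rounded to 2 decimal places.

-1.85

%ΔQ = (18810 − 22200) / [(22200 + 18810)/2] = -3390/20505 = -0.165325…
%ΔP = (104 − 95.1) / [(95.1 + 104)/2] = 8.9/99.55 = 0.089402…
Arc Ed = %ΔQ / %ΔP = (-3390/20505) / (8.9/99.55) = -1.8492…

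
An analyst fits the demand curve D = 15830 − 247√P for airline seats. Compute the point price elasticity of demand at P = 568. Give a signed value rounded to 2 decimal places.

-0.30

dD/dP = −247/(2√P) = -5.18194. At P = 568, D = 9943.31.
Ed = (dD/dP)·(P/D) = (-5.18194) × (568/9943.31) = -0.2960…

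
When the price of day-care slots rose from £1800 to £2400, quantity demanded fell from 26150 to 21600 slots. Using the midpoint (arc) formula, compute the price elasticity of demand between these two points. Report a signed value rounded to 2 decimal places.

-0.67

%ΔQ = (21600 − 26150) / [(26150 + 21600)/2] = -4550/23875 = -0.190575…
%ΔP = (2400 − 1800) / [(1800 + 2400)/2] = 600/2100 = 0.285714…
Arc Ed = %ΔQ / %ΔP = (-4550/23875) / (600/2100) = -0.6670…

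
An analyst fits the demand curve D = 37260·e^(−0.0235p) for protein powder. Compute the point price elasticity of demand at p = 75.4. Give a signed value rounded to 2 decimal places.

-1.77

dD/dp = −0.0235·D = -148.862. At p = 75.4, D = 6334.56.
Ed = (dD/dp)·(p/D) = (-148.862) × (75.4/6334.56) = -1.7719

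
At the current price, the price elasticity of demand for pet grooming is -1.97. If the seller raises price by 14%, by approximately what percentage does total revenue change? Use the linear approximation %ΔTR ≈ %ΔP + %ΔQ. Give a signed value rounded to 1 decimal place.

%ΔQ ≈ Ed × %ΔP = (-1.97) × (+14%) = -27.5800%
%ΔTR ≈ %ΔP + %ΔQ = (+14%) + (-27.5800%) = -13.5800%

-13.6%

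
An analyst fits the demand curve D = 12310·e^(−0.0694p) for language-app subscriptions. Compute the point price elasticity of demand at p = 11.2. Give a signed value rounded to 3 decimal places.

dD/dp = −0.0694·D = -392.689. At p = 11.2, D = 5658.35.
Ed = (dD/dp)·(p/D) = (-392.689) × (11.2/5658.35) = -0.77728

-0.777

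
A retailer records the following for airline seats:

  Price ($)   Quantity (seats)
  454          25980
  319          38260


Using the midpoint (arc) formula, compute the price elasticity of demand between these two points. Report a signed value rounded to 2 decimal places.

%ΔQ = (38260 − 25980) / [(25980 + 38260)/2] = 12280/32120 = 0.382316…
%ΔP = (319 − 454) / [(454 + 319)/2] = -135/386.5 = -0.349288…
Arc Ed = %ΔQ / %ΔP = (12280/32120) / (-135/386.5) = -1.0945…

-1.09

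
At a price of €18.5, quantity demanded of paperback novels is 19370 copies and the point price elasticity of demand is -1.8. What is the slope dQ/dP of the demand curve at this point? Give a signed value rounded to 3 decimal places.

-1884.649

Ed = (dQ/dP)·(P/Q) ⇒ dQ/dP = Ed·Q/P = (-1.8)·19370/18.5 = -1884.64864…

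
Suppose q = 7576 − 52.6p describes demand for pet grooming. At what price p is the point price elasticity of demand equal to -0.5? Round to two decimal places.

48.01

Ed = −52.6p/(7576 − 52.6p). Set this equal to -0.5:
52.6p = 0.5·(7576 − 52.6p) ⇒ 52.6p(1 + 0.5) = 0.5·7576
p = 0.5·7576 / (52.6·1.5) = 48.0101…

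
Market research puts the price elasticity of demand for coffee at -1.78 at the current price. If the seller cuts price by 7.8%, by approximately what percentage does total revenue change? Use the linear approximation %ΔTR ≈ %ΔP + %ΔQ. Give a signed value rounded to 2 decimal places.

%ΔQ ≈ Ed × %ΔP = (-1.78) × (-7.8%) = +13.8840%
%ΔTR ≈ %ΔP + %ΔQ = (-7.8%) + (+13.8840%) = +6.0840%

+6.08%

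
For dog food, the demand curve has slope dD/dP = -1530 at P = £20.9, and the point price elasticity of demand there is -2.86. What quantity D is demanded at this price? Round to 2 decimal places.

11180.77

Ed = (dD/dP)·(P/D) ⇒ D = (dD/dP)·P/Ed = (-1530)·20.9/(-2.86) = 11180.7692…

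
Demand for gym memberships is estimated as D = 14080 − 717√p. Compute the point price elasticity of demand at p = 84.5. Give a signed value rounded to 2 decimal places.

dD/dp = −717/(2√p) = -38.9997. At p = 84.5, D = 7489.06.
Ed = (dD/dp)·(p/D) = (-38.9997) × (84.5/7489.06) = -0.4400…

-0.44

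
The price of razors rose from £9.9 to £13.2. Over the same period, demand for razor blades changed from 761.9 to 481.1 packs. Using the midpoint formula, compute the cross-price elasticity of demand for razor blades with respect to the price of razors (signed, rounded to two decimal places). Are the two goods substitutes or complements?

%ΔQ_{razor blades} = (481.1 − 761.9)/avg = -280.8/621.5 = -0.451810…
%ΔP_{razors} = (13.2 − 9.9)/avg = 3.3/11.55 = 0.285714…
E_cross = (-280.8/621.5) / (3.3/11.55) = -1.5813…
E_cross < 0 ⇒ the goods are complements.

-1.58; complements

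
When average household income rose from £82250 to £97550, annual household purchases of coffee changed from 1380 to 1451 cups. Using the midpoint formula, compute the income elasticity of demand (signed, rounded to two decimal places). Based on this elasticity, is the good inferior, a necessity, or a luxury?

0.29; necessity

%ΔQ = (1451 − 1380)/[( 1380 + 1451)/2] = 71/1415.5 = 0.050158…
%ΔIncome = (97550 − 82250)/[( 82250 + 97550)/2] = 15300/89900 = 0.170189…
E_income = (71/1415.5) / (15300/89900) = 0.2947…
0 < E_income < 1 ⇒ normal good, necessity.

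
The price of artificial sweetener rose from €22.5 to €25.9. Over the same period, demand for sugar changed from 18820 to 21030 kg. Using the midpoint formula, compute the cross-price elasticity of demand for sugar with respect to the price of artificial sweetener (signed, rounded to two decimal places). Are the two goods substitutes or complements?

%ΔQ_{sugar} = (21030 − 18820)/avg = 2210/19925 = 0.110915…
%ΔP_{artificial sweetener} = (25.9 − 22.5)/avg = 3.4/24.2 = 0.140495…
E_cross = (2210/19925) / (3.4/24.2) = 0.7894…
E_cross > 0 ⇒ the goods are substitutes.

0.79; substitutes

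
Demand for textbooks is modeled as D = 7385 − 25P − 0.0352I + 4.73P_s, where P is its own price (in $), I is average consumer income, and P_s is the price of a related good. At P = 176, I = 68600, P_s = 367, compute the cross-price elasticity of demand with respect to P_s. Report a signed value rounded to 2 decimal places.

At the given values, D = 7385 − 25(176) − 0.0352(68600) + 4.73(367) = 2306.19.
∂D/∂P_s = 4.73.
E = (4.73) × (367/2306.19) = 0.7527…

0.75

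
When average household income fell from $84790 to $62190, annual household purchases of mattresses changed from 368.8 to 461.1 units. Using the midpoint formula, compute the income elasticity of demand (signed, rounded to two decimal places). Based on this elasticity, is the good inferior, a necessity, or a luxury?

%ΔQ = (461.1 − 368.8)/[( 368.8 + 461.1)/2] = 92.3/414.95 = 0.222436…
%ΔIncome = (62190 − 84790)/[( 84790 + 62190)/2] = -22600/73490 = -0.307524…
E_income = (92.3/414.95) / (-22600/73490) = -0.7233…
E_income < 0 ⇒ inferior good.

-0.72; inferior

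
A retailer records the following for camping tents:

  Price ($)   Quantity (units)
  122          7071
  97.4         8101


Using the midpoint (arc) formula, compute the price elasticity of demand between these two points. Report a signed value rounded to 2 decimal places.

%ΔQ = (8101 − 7071) / [(7071 + 8101)/2] = 1030/7586 = 0.135776…
%ΔP = (97.4 − 122) / [(122 + 97.4)/2] = -24.6/109.7 = -0.224247…
Arc Ed = %ΔQ / %ΔP = (1030/7586) / (-24.6/109.7) = -0.6054…

-0.61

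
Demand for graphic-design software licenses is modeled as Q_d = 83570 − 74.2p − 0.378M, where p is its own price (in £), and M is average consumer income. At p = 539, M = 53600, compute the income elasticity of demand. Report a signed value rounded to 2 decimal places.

At the given values, Q_d = 83570 − 74.2(539) − 0.378(53600) = 23315.4.
∂Q_d/∂M = -0.378.
E = (-0.378) × (53600/23315.4) = -0.8689…

-0.87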